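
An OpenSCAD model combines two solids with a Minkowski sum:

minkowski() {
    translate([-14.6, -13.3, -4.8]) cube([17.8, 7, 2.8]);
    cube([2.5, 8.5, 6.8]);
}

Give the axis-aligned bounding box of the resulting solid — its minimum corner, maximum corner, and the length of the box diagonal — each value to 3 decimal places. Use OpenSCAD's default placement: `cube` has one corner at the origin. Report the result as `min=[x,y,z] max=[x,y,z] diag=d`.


min=[-14.600,-13.300,-4.800] max=[5.700,2.200,4.800] diag=27.286

A = translate([-14.6, -13.3, -4.8]) cube([17.8, 7, 2.8]) → bbox [-14.6,-13.3,-4.8] .. [3.2,-6.3,-2]
B = cube([2.5, 8.5, 6.8]) → bbox [0,0,0] .. [2.5,8.5,6.8]
lo = A.lo+B.lo = [-14.6+0, -13.3+0, -4.8+0] = [-14.600,-13.300,-4.800]
hi = A.hi+B.hi = [3.2+2.5, -6.3+8.5, -2+6.8] = [5.700,2.200,4.800]
diag = √(20.3²+15.5²+9.6²) = √744.5 = 27.286


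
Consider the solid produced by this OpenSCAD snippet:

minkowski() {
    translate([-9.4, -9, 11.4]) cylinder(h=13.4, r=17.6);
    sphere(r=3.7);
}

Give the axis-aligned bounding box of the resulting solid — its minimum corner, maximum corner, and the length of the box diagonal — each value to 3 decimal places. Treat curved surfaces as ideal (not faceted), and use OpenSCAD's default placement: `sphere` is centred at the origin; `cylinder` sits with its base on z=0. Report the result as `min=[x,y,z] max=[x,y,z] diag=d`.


min=[-30.700,-30.300,7.700] max=[11.900,12.300,28.500] diag=63.735

A = translate([-9.4, -9, 11.4]) cylinder(h=13.4, r=17.6) → bbox [-27,-26.6,11.4] .. [8.2,8.6,24.8]
B = sphere(r=3.7) → bbox [-3.7,-3.7,-3.7] .. [3.7,3.7,3.7]
lo = A.lo+B.lo = [-27-3.7, -26.6-3.7, 11.4-3.7] = [-30.700,-30.300,7.700]
hi = A.hi+B.hi = [8.2+3.7, 8.6+3.7, 24.8+3.7] = [11.900,12.300,28.500]
diag = √(42.6²+42.6²+20.8²) = √4062.16 = 63.735


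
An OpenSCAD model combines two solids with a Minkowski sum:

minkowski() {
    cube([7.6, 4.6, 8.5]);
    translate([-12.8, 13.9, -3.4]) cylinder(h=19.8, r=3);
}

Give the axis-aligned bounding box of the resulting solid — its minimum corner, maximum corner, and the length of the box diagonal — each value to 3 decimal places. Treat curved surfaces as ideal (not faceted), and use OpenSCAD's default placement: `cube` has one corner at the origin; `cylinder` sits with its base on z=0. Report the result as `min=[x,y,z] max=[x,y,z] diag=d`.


A = translate([-12.8, 13.9, -3.4]) cylinder(h=19.8, r=3) → bbox [-15.8,10.9,-3.4] .. [-9.8,16.9,16.4]
B = cube([7.6, 4.6, 8.5]) → bbox [0,0,0] .. [7.6,4.6,8.5]
lo = A.lo+B.lo = [-15.8+0, 10.9+0, -3.4+0] = [-15.800,10.900,-3.400]
hi = A.hi+B.hi = [-9.8+7.6, 16.9+4.6, 16.4+8.5] = [-2.200,21.500,24.900]
diag = √(13.6²+10.6²+28.3²) = √1098.21 = 33.139

min=[-15.800,10.900,-3.400] max=[-2.200,21.500,24.900] diag=33.139


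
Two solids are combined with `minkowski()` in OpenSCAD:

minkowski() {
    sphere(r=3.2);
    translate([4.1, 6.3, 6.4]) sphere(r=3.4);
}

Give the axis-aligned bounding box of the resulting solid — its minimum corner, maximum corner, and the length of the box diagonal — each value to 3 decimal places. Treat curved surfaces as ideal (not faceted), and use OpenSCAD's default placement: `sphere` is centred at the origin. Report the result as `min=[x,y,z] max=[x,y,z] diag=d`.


A = translate([4.1, 6.3, 6.4]) sphere(r=3.4) → bbox [0.7,2.9,3] .. [7.5,9.7,9.8]
B = sphere(r=3.2) → bbox [-3.2,-3.2,-3.2] .. [3.2,3.2,3.2]
lo = A.lo+B.lo = [0.7-3.2, 2.9-3.2, 3-3.2] = [-2.500,-0.300,-0.200]
hi = A.hi+B.hi = [7.5+3.2, 9.7+3.2, 9.8+3.2] = [10.700,12.900,13.000]
diag = √(13.2²+13.2²+13.2²) = √522.72 = 22.863

min=[-2.500,-0.300,-0.200] max=[10.700,12.900,13.000] diag=22.863


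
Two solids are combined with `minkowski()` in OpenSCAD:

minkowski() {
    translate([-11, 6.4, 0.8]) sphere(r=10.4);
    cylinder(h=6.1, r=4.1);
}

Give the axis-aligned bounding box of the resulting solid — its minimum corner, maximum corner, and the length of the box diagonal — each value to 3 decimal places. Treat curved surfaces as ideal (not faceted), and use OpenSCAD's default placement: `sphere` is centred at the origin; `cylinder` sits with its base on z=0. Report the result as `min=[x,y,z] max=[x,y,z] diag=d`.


A = translate([-11, 6.4, 0.8]) sphere(r=10.4) → bbox [-21.4,-4,-9.6] .. [-0.6,16.8,11.2]
B = cylinder(h=6.1, r=4.1) → bbox [-4.1,-4.1,0] .. [4.1,4.1,6.1]
lo = A.lo+B.lo = [-21.4-4.1, -4-4.1, -9.6+0] = [-25.500,-8.100,-9.600]
hi = A.hi+B.hi = [-0.6+4.1, 16.8+4.1, 11.2+6.1] = [3.500,20.900,17.300]
diag = √(29²+29²+26.9²) = √2405.61 = 49.047

min=[-25.500,-8.100,-9.600] max=[3.500,20.900,17.300] diag=49.047


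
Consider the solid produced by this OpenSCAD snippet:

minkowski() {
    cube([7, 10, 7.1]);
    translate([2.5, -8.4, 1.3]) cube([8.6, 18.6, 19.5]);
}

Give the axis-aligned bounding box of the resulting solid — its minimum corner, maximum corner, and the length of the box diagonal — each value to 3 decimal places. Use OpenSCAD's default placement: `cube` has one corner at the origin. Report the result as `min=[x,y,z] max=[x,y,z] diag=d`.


min=[2.500,-8.400,1.300] max=[18.100,20.200,27.900] diag=42.058

A = translate([2.5, -8.4, 1.3]) cube([8.6, 18.6, 19.5]) → bbox [2.5,-8.4,1.3] .. [11.1,10.2,20.8]
B = cube([7, 10, 7.1]) → bbox [0,0,0] .. [7,10,7.1]
lo = A.lo+B.lo = [2.5+0, -8.4+0, 1.3+0] = [2.500,-8.400,1.300]
hi = A.hi+B.hi = [11.1+7, 10.2+10, 20.8+7.1] = [18.100,20.200,27.900]
diag = √(15.6²+28.6²+26.6²) = √1768.88 = 42.058


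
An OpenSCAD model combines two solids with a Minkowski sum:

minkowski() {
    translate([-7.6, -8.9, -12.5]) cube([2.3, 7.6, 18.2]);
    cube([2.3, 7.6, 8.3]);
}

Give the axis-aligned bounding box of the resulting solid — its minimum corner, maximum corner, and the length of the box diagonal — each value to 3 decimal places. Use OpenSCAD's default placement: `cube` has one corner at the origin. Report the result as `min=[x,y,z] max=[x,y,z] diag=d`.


A = translate([-7.6, -8.9, -12.5]) cube([2.3, 7.6, 18.2]) → bbox [-7.6,-8.9,-12.5] .. [-5.3,-1.3,5.7]
B = cube([2.3, 7.6, 8.3]) → bbox [0,0,0] .. [2.3,7.6,8.3]
lo = A.lo+B.lo = [-7.6+0, -8.9+0, -12.5+0] = [-7.600,-8.900,-12.500]
hi = A.hi+B.hi = [-5.3+2.3, -1.3+7.6, 5.7+8.3] = [-3.000,6.300,14.000]
diag = √(4.6²+15.2²+26.5²) = √954.45 = 30.894

min=[-7.600,-8.900,-12.500] max=[-3.000,6.300,14.000] diag=30.894


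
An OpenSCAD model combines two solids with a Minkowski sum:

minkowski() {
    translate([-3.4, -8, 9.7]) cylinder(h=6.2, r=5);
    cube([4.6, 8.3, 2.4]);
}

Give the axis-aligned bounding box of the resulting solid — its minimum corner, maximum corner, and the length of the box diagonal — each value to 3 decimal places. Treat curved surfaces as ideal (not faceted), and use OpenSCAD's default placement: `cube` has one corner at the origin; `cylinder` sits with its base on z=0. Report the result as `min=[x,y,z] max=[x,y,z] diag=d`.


A = translate([-3.4, -8, 9.7]) cylinder(h=6.2, r=5) → bbox [-8.4,-13,9.7] .. [1.6,-3,15.9]
B = cube([4.6, 8.3, 2.4]) → bbox [0,0,0] .. [4.6,8.3,2.4]
lo = A.lo+B.lo = [-8.4+0, -13+0, 9.7+0] = [-8.400,-13.000,9.700]
hi = A.hi+B.hi = [1.6+4.6, -3+8.3, 15.9+2.4] = [6.200,5.300,18.300]
diag = √(14.6²+18.3²+8.6²) = √622.01 = 24.940

min=[-8.400,-13.000,9.700] max=[6.200,5.300,18.300] diag=24.940


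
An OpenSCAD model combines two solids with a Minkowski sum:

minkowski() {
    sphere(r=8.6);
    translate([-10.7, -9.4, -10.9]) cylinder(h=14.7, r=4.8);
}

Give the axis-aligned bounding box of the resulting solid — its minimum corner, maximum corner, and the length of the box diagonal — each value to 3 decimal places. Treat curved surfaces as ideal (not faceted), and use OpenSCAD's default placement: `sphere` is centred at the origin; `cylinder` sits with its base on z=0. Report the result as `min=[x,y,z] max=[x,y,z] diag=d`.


A = translate([-10.7, -9.4, -10.9]) cylinder(h=14.7, r=4.8) → bbox [-15.5,-14.2,-10.9] .. [-5.9,-4.6,3.8]
B = sphere(r=8.6) → bbox [-8.6,-8.6,-8.6] .. [8.6,8.6,8.6]
lo = A.lo+B.lo = [-15.5-8.6, -14.2-8.6, -10.9-8.6] = [-24.100,-22.800,-19.500]
hi = A.hi+B.hi = [-5.9+8.6, -4.6+8.6, 3.8+8.6] = [2.700,4.000,12.400]
diag = √(26.8²+26.8²+31.9²) = √2454.09 = 49.539

min=[-24.100,-22.800,-19.500] max=[2.700,4.000,12.400] diag=49.539


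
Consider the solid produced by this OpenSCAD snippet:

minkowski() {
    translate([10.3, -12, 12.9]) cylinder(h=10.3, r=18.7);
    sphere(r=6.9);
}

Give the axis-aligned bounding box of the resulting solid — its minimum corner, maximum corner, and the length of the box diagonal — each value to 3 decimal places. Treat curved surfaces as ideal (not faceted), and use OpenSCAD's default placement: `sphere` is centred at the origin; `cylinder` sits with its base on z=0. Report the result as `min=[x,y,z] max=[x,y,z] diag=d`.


min=[-15.300,-37.600,6.000] max=[35.900,13.600,30.100] diag=76.313

A = translate([10.3, -12, 12.9]) cylinder(h=10.3, r=18.7) → bbox [-8.4,-30.7,12.9] .. [29,6.7,23.2]
B = sphere(r=6.9) → bbox [-6.9,-6.9,-6.9] .. [6.9,6.9,6.9]
lo = A.lo+B.lo = [-8.4-6.9, -30.7-6.9, 12.9-6.9] = [-15.300,-37.600,6.000]
hi = A.hi+B.hi = [29+6.9, 6.7+6.9, 23.2+6.9] = [35.900,13.600,30.100]
diag = √(51.2²+51.2²+24.1²) = √5823.69 = 76.313


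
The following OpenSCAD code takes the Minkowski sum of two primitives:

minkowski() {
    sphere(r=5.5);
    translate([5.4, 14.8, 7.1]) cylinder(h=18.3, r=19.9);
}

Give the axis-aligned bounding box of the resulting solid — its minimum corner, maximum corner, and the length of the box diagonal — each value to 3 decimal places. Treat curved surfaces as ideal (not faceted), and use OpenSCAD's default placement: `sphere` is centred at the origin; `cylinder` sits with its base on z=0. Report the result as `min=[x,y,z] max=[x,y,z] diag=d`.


min=[-20.000,-10.600,1.600] max=[30.800,40.200,30.900] diag=77.587

A = translate([5.4, 14.8, 7.1]) cylinder(h=18.3, r=19.9) → bbox [-14.5,-5.1,7.1] .. [25.3,34.7,25.4]
B = sphere(r=5.5) → bbox [-5.5,-5.5,-5.5] .. [5.5,5.5,5.5]
lo = A.lo+B.lo = [-14.5-5.5, -5.1-5.5, 7.1-5.5] = [-20.000,-10.600,1.600]
hi = A.hi+B.hi = [25.3+5.5, 34.7+5.5, 25.4+5.5] = [30.800,40.200,30.900]
diag = √(50.8²+50.8²+29.3²) = √6019.77 = 77.587


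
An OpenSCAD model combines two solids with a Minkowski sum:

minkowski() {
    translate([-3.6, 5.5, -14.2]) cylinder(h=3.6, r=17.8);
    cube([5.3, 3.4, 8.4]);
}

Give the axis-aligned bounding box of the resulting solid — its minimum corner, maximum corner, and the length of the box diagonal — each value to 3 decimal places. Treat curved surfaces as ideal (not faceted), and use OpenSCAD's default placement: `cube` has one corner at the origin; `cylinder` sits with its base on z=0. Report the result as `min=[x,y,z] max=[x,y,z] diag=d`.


A = translate([-3.6, 5.5, -14.2]) cylinder(h=3.6, r=17.8) → bbox [-21.4,-12.3,-14.2] .. [14.2,23.3,-10.6]
B = cube([5.3, 3.4, 8.4]) → bbox [0,0,0] .. [5.3,3.4,8.4]
lo = A.lo+B.lo = [-21.4+0, -12.3+0, -14.2+0] = [-21.400,-12.300,-14.200]
hi = A.hi+B.hi = [14.2+5.3, 23.3+3.4, -10.6+8.4] = [19.500,26.700,-2.200]
diag = √(40.9²+39²+12²) = √3337.81 = 57.774

min=[-21.400,-12.300,-14.200] max=[19.500,26.700,-2.200] diag=57.774


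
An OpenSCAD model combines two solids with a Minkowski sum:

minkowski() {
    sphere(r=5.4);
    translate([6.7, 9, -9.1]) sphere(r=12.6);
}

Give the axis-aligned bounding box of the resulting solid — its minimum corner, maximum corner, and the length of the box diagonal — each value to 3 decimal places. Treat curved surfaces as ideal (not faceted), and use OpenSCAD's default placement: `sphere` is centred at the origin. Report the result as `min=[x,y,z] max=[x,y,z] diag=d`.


A = translate([6.7, 9, -9.1]) sphere(r=12.6) → bbox [-5.9,-3.6,-21.7] .. [19.3,21.6,3.5]
B = sphere(r=5.4) → bbox [-5.4,-5.4,-5.4] .. [5.4,5.4,5.4]
lo = A.lo+B.lo = [-5.9-5.4, -3.6-5.4, -21.7-5.4] = [-11.300,-9.000,-27.100]
hi = A.hi+B.hi = [19.3+5.4, 21.6+5.4, 3.5+5.4] = [24.700,27.000,8.900]
diag = √(36²+36²+36²) = √3888 = 62.354

min=[-11.300,-9.000,-27.100] max=[24.700,27.000,8.900] diag=62.354


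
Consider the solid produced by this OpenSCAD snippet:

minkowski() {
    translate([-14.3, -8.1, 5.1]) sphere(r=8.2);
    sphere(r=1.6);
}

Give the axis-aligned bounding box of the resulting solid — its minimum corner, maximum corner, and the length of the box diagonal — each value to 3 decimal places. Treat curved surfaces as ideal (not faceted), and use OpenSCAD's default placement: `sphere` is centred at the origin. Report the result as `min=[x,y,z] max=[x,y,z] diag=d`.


min=[-24.100,-17.900,-4.700] max=[-4.500,1.700,14.900] diag=33.948

A = translate([-14.3, -8.1, 5.1]) sphere(r=8.2) → bbox [-22.5,-16.3,-3.1] .. [-6.1,0.1,13.3]
B = sphere(r=1.6) → bbox [-1.6,-1.6,-1.6] .. [1.6,1.6,1.6]
lo = A.lo+B.lo = [-22.5-1.6, -16.3-1.6, -3.1-1.6] = [-24.100,-17.900,-4.700]
hi = A.hi+B.hi = [-6.1+1.6, 0.1+1.6, 13.3+1.6] = [-4.500,1.700,14.900]
diag = √(19.6²+19.6²+19.6²) = √1152.48 = 33.948


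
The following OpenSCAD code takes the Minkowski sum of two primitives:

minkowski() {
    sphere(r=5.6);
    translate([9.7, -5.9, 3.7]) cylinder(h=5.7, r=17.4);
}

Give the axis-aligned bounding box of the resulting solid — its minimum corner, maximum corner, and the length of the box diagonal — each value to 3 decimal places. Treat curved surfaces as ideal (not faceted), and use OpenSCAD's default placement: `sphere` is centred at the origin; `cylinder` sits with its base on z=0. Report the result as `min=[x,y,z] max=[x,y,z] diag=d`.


A = translate([9.7, -5.9, 3.7]) cylinder(h=5.7, r=17.4) → bbox [-7.7,-23.3,3.7] .. [27.1,11.5,9.4]
B = sphere(r=5.6) → bbox [-5.6,-5.6,-5.6] .. [5.6,5.6,5.6]
lo = A.lo+B.lo = [-7.7-5.6, -23.3-5.6, 3.7-5.6] = [-13.300,-28.900,-1.900]
hi = A.hi+B.hi = [27.1+5.6, 11.5+5.6, 9.4+5.6] = [32.700,17.100,15.000]
diag = √(46²+46²+16.9²) = √4517.61 = 67.213

min=[-13.300,-28.900,-1.900] max=[32.700,17.100,15.000] diag=67.213


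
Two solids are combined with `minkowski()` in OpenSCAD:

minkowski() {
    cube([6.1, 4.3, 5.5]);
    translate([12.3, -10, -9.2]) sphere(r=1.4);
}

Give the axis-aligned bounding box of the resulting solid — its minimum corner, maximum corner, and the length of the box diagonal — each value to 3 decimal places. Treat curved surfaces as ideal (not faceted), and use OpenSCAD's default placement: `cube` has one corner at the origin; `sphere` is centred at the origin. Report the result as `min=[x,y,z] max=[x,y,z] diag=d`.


min=[10.900,-11.400,-10.600] max=[19.800,-4.300,-2.300] diag=14.089

A = translate([12.3, -10, -9.2]) sphere(r=1.4) → bbox [10.9,-11.4,-10.6] .. [13.7,-8.6,-7.8]
B = cube([6.1, 4.3, 5.5]) → bbox [0,0,0] .. [6.1,4.3,5.5]
lo = A.lo+B.lo = [10.9+0, -11.4+0, -10.6+0] = [10.900,-11.400,-10.600]
hi = A.hi+B.hi = [13.7+6.1, -8.6+4.3, -7.8+5.5] = [19.800,-4.300,-2.300]
diag = √(8.9²+7.1²+8.3²) = √198.51 = 14.089


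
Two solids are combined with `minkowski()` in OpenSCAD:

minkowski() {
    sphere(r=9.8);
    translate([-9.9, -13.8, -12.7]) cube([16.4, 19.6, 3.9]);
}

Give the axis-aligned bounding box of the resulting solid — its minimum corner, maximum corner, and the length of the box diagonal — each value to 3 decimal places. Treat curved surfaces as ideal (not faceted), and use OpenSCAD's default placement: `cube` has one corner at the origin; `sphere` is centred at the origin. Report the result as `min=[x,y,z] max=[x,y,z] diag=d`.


A = translate([-9.9, -13.8, -12.7]) cube([16.4, 19.6, 3.9]) → bbox [-9.9,-13.8,-12.7] .. [6.5,5.8,-8.8]
B = sphere(r=9.8) → bbox [-9.8,-9.8,-9.8] .. [9.8,9.8,9.8]
lo = A.lo+B.lo = [-9.9-9.8, -13.8-9.8, -12.7-9.8] = [-19.700,-23.600,-22.500]
hi = A.hi+B.hi = [6.5+9.8, 5.8+9.8, -8.8+9.8] = [16.300,15.600,1.000]
diag = √(36²+39.2²+23.5²) = √3384.89 = 58.180

min=[-19.700,-23.600,-22.500] max=[16.300,15.600,1.000] diag=58.180


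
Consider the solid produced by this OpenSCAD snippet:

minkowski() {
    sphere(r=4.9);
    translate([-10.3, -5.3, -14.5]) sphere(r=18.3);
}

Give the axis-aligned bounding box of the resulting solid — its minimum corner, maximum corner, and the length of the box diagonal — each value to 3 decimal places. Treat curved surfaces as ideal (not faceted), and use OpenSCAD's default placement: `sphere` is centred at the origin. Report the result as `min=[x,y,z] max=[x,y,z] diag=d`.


min=[-33.500,-28.500,-37.700] max=[12.900,17.900,8.700] diag=80.367

A = translate([-10.3, -5.3, -14.5]) sphere(r=18.3) → bbox [-28.6,-23.6,-32.8] .. [8,13,3.8]
B = sphere(r=4.9) → bbox [-4.9,-4.9,-4.9] .. [4.9,4.9,4.9]
lo = A.lo+B.lo = [-28.6-4.9, -23.6-4.9, -32.8-4.9] = [-33.500,-28.500,-37.700]
hi = A.hi+B.hi = [8+4.9, 13+4.9, 3.8+4.9] = [12.900,17.900,8.700]
diag = √(46.4²+46.4²+46.4²) = √6458.88 = 80.367


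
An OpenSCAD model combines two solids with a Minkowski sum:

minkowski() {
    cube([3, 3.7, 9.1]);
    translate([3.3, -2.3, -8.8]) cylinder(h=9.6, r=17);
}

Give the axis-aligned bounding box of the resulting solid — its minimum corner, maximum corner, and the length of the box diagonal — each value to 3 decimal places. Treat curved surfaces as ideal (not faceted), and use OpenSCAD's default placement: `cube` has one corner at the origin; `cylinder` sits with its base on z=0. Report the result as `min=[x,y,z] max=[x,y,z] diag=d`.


min=[-13.700,-19.300,-8.800] max=[23.300,18.400,9.900] diag=56.036

A = translate([3.3, -2.3, -8.8]) cylinder(h=9.6, r=17) → bbox [-13.7,-19.3,-8.8] .. [20.3,14.7,0.8]
B = cube([3, 3.7, 9.1]) → bbox [0,0,0] .. [3,3.7,9.1]
lo = A.lo+B.lo = [-13.7+0, -19.3+0, -8.8+0] = [-13.700,-19.300,-8.800]
hi = A.hi+B.hi = [20.3+3, 14.7+3.7, 0.8+9.1] = [23.300,18.400,9.900]
diag = √(37²+37.7²+18.7²) = √3139.98 = 56.036


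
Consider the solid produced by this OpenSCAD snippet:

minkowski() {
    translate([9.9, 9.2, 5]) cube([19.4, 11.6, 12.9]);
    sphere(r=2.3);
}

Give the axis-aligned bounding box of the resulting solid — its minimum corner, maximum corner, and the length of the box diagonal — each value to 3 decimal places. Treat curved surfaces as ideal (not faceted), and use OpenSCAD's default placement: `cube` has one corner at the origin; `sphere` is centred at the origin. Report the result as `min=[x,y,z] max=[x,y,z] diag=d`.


A = translate([9.9, 9.2, 5]) cube([19.4, 11.6, 12.9]) → bbox [9.9,9.2,5] .. [29.3,20.8,17.9]
B = sphere(r=2.3) → bbox [-2.3,-2.3,-2.3] .. [2.3,2.3,2.3]
lo = A.lo+B.lo = [9.9-2.3, 9.2-2.3, 5-2.3] = [7.600,6.900,2.700]
hi = A.hi+B.hi = [29.3+2.3, 20.8+2.3, 17.9+2.3] = [31.600,23.100,20.200]
diag = √(24²+16.2²+17.5²) = √1144.69 = 33.833

min=[7.600,6.900,2.700] max=[31.600,23.100,20.200] diag=33.833


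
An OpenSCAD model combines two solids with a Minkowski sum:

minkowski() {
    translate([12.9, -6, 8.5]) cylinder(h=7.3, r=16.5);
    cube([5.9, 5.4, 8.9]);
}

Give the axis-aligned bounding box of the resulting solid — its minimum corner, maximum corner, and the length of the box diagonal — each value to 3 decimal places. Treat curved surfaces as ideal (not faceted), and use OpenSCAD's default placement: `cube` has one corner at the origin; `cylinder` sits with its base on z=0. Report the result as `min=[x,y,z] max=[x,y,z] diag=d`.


A = translate([12.9, -6, 8.5]) cylinder(h=7.3, r=16.5) → bbox [-3.6,-22.5,8.5] .. [29.4,10.5,15.8]
B = cube([5.9, 5.4, 8.9]) → bbox [0,0,0] .. [5.9,5.4,8.9]
lo = A.lo+B.lo = [-3.6+0, -22.5+0, 8.5+0] = [-3.600,-22.500,8.500]
hi = A.hi+B.hi = [29.4+5.9, 10.5+5.4, 15.8+8.9] = [35.300,15.900,24.700]
diag = √(38.9²+38.4²+16.2²) = √3250.21 = 57.011

min=[-3.600,-22.500,8.500] max=[35.300,15.900,24.700] diag=57.011


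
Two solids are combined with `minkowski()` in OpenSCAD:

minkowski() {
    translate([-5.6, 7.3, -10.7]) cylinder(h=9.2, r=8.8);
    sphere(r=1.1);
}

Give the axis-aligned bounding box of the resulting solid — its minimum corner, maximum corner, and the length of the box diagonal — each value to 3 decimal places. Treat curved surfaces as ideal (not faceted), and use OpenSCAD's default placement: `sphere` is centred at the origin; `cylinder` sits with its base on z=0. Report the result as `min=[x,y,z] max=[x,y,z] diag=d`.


min=[-15.500,-2.600,-11.800] max=[4.300,17.200,-0.400] diag=30.233

A = translate([-5.6, 7.3, -10.7]) cylinder(h=9.2, r=8.8) → bbox [-14.4,-1.5,-10.7] .. [3.2,16.1,-1.5]
B = sphere(r=1.1) → bbox [-1.1,-1.1,-1.1] .. [1.1,1.1,1.1]
lo = A.lo+B.lo = [-14.4-1.1, -1.5-1.1, -10.7-1.1] = [-15.500,-2.600,-11.800]
hi = A.hi+B.hi = [3.2+1.1, 16.1+1.1, -1.5+1.1] = [4.300,17.200,-0.400]
diag = √(19.8²+19.8²+11.4²) = √914.04 = 30.233


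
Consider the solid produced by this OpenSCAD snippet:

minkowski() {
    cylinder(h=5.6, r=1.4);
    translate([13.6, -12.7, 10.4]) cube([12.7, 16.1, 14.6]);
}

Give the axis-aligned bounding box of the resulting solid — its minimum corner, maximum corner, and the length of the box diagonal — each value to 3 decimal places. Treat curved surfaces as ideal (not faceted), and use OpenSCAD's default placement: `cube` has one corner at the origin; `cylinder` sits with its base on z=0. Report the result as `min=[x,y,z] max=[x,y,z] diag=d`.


min=[12.200,-14.100,10.400] max=[27.700,4.800,30.600] diag=31.710

A = translate([13.6, -12.7, 10.4]) cube([12.7, 16.1, 14.6]) → bbox [13.6,-12.7,10.4] .. [26.3,3.4,25]
B = cylinder(h=5.6, r=1.4) → bbox [-1.4,-1.4,0] .. [1.4,1.4,5.6]
lo = A.lo+B.lo = [13.6-1.4, -12.7-1.4, 10.4+0] = [12.200,-14.100,10.400]
hi = A.hi+B.hi = [26.3+1.4, 3.4+1.4, 25+5.6] = [27.700,4.800,30.600]
diag = √(15.5²+18.9²+20.2²) = √1005.5 = 31.710


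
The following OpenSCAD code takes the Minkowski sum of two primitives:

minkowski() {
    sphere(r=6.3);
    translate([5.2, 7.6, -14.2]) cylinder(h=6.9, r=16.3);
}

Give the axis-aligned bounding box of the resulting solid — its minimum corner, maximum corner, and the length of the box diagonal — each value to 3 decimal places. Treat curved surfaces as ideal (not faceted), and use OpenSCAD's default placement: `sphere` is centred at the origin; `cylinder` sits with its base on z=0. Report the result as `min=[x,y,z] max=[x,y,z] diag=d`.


min=[-17.400,-15.000,-20.500] max=[27.800,30.200,-1.000] diag=66.831

A = translate([5.2, 7.6, -14.2]) cylinder(h=6.9, r=16.3) → bbox [-11.1,-8.7,-14.2] .. [21.5,23.9,-7.3]
B = sphere(r=6.3) → bbox [-6.3,-6.3,-6.3] .. [6.3,6.3,6.3]
lo = A.lo+B.lo = [-11.1-6.3, -8.7-6.3, -14.2-6.3] = [-17.400,-15.000,-20.500]
hi = A.hi+B.hi = [21.5+6.3, 23.9+6.3, -7.3+6.3] = [27.800,30.200,-1.000]
diag = √(45.2²+45.2²+19.5²) = √4466.33 = 66.831


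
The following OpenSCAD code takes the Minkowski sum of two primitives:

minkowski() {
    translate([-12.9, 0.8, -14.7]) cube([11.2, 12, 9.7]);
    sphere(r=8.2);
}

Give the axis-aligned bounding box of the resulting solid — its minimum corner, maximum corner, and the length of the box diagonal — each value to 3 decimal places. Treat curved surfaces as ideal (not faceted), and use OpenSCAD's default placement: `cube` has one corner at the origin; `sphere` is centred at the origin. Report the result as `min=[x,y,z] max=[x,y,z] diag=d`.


A = translate([-12.9, 0.8, -14.7]) cube([11.2, 12, 9.7]) → bbox [-12.9,0.8,-14.7] .. [-1.7,12.8,-5]
B = sphere(r=8.2) → bbox [-8.2,-8.2,-8.2] .. [8.2,8.2,8.2]
lo = A.lo+B.lo = [-12.9-8.2, 0.8-8.2, -14.7-8.2] = [-21.100,-7.400,-22.900]
hi = A.hi+B.hi = [-1.7+8.2, 12.8+8.2, -5+8.2] = [6.500,21.000,3.200]
diag = √(27.6²+28.4²+26.1²) = √2249.53 = 47.429

min=[-21.100,-7.400,-22.900] max=[6.500,21.000,3.200] diag=47.429


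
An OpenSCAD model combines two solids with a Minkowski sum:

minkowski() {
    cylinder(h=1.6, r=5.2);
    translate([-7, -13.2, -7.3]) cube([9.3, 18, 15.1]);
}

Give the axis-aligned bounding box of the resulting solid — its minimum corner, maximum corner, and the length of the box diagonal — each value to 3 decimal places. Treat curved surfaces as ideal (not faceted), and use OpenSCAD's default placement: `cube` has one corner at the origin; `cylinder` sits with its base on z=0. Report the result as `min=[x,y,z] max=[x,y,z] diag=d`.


A = translate([-7, -13.2, -7.3]) cube([9.3, 18, 15.1]) → bbox [-7,-13.2,-7.3] .. [2.3,4.8,7.8]
B = cylinder(h=1.6, r=5.2) → bbox [-5.2,-5.2,0] .. [5.2,5.2,1.6]
lo = A.lo+B.lo = [-7-5.2, -13.2-5.2, -7.3+0] = [-12.200,-18.400,-7.300]
hi = A.hi+B.hi = [2.3+5.2, 4.8+5.2, 7.8+1.6] = [7.500,10.000,9.400]
diag = √(19.7²+28.4²+16.7²) = √1473.54 = 38.387

min=[-12.200,-18.400,-7.300] max=[7.500,10.000,9.400] diag=38.387


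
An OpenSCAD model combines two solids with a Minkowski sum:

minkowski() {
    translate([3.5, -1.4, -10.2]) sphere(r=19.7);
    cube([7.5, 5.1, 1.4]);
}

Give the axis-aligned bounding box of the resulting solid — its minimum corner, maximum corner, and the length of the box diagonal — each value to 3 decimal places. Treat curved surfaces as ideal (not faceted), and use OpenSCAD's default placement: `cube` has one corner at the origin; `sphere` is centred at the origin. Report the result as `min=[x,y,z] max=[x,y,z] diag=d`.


min=[-16.200,-21.100,-29.900] max=[30.700,23.400,10.900] diag=76.449

A = translate([3.5, -1.4, -10.2]) sphere(r=19.7) → bbox [-16.2,-21.1,-29.9] .. [23.2,18.3,9.5]
B = cube([7.5, 5.1, 1.4]) → bbox [0,0,0] .. [7.5,5.1,1.4]
lo = A.lo+B.lo = [-16.2+0, -21.1+0, -29.9+0] = [-16.200,-21.100,-29.900]
hi = A.hi+B.hi = [23.2+7.5, 18.3+5.1, 9.5+1.4] = [30.700,23.400,10.900]
diag = √(46.9²+44.5²+40.8²) = √5844.5 = 76.449


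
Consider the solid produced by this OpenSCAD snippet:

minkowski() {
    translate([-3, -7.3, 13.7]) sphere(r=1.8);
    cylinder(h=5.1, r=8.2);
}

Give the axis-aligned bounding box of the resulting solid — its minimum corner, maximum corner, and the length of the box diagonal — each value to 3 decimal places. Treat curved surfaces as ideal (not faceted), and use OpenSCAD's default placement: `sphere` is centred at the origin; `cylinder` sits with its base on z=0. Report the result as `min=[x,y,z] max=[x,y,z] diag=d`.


min=[-13.000,-17.300,11.900] max=[7.000,2.700,20.600] diag=29.592

A = translate([-3, -7.3, 13.7]) sphere(r=1.8) → bbox [-4.8,-9.1,11.9] .. [-1.2,-5.5,15.5]
B = cylinder(h=5.1, r=8.2) → bbox [-8.2,-8.2,0] .. [8.2,8.2,5.1]
lo = A.lo+B.lo = [-4.8-8.2, -9.1-8.2, 11.9+0] = [-13.000,-17.300,11.900]
hi = A.hi+B.hi = [-1.2+8.2, -5.5+8.2, 15.5+5.1] = [7.000,2.700,20.600]
diag = √(20²+20²+8.7²) = √875.69 = 29.592


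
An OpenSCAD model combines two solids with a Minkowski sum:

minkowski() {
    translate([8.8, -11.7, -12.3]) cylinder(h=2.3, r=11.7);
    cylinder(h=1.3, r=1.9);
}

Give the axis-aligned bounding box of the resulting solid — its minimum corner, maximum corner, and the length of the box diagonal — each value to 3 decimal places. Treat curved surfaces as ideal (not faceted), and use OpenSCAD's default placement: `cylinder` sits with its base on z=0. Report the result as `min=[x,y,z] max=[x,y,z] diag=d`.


A = translate([8.8, -11.7, -12.3]) cylinder(h=2.3, r=11.7) → bbox [-2.9,-23.4,-12.3] .. [20.5,0,-10]
B = cylinder(h=1.3, r=1.9) → bbox [-1.9,-1.9,0] .. [1.9,1.9,1.3]
lo = A.lo+B.lo = [-2.9-1.9, -23.4-1.9, -12.3+0] = [-4.800,-25.300,-12.300]
hi = A.hi+B.hi = [20.5+1.9, 0+1.9, -10+1.3] = [22.400,1.900,-8.700]
diag = √(27.2²+27.2²+3.6²) = √1492.64 = 38.635

min=[-4.800,-25.300,-12.300] max=[22.400,1.900,-8.700] diag=38.635


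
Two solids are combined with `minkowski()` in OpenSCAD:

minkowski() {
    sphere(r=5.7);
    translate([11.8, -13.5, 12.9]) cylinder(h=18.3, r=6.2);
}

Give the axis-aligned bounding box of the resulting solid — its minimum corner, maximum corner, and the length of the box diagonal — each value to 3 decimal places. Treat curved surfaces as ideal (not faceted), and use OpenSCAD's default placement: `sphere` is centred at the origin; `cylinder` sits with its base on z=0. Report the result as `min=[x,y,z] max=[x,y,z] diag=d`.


min=[-0.100,-25.400,7.200] max=[23.700,-1.600,36.900] diag=44.888

A = translate([11.8, -13.5, 12.9]) cylinder(h=18.3, r=6.2) → bbox [5.6,-19.7,12.9] .. [18,-7.3,31.2]
B = sphere(r=5.7) → bbox [-5.7,-5.7,-5.7] .. [5.7,5.7,5.7]
lo = A.lo+B.lo = [5.6-5.7, -19.7-5.7, 12.9-5.7] = [-0.100,-25.400,7.200]
hi = A.hi+B.hi = [18+5.7, -7.3+5.7, 31.2+5.7] = [23.700,-1.600,36.900]
diag = √(23.8²+23.8²+29.7²) = √2014.97 = 44.888


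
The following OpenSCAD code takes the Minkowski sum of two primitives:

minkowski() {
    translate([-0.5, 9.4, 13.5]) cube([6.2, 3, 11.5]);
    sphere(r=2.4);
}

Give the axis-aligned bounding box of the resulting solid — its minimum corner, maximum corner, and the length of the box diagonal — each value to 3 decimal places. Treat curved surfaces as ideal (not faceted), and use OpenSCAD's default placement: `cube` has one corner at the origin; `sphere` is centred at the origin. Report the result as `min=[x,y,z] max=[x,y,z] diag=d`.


A = translate([-0.5, 9.4, 13.5]) cube([6.2, 3, 11.5]) → bbox [-0.5,9.4,13.5] .. [5.7,12.4,25]
B = sphere(r=2.4) → bbox [-2.4,-2.4,-2.4] .. [2.4,2.4,2.4]
lo = A.lo+B.lo = [-0.5-2.4, 9.4-2.4, 13.5-2.4] = [-2.900,7.000,11.100]
hi = A.hi+B.hi = [5.7+2.4, 12.4+2.4, 25+2.4] = [8.100,14.800,27.400]
diag = √(11²+7.8²+16.3²) = √447.53 = 21.155

min=[-2.900,7.000,11.100] max=[8.100,14.800,27.400] diag=21.155


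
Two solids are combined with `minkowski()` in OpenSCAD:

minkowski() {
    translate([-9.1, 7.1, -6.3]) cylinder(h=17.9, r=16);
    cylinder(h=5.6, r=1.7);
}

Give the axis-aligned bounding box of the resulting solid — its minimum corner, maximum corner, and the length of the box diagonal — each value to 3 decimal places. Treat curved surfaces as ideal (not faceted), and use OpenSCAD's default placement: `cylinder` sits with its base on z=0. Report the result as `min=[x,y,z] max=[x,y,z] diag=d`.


min=[-26.800,-10.600,-6.300] max=[8.600,24.800,17.200] diag=55.304

A = translate([-9.1, 7.1, -6.3]) cylinder(h=17.9, r=16) → bbox [-25.1,-8.9,-6.3] .. [6.9,23.1,11.6]
B = cylinder(h=5.6, r=1.7) → bbox [-1.7,-1.7,0] .. [1.7,1.7,5.6]
lo = A.lo+B.lo = [-25.1-1.7, -8.9-1.7, -6.3+0] = [-26.800,-10.600,-6.300]
hi = A.hi+B.hi = [6.9+1.7, 23.1+1.7, 11.6+5.6] = [8.600,24.800,17.200]
diag = √(35.4²+35.4²+23.5²) = √3058.57 = 55.304


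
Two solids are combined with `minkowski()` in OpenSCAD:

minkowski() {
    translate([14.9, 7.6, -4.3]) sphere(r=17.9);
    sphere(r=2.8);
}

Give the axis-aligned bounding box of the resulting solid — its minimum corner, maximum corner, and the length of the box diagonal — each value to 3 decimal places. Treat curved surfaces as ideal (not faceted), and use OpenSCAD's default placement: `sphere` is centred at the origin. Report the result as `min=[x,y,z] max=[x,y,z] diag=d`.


min=[-5.800,-13.100,-25.000] max=[35.600,28.300,16.400] diag=71.707

A = translate([14.9, 7.6, -4.3]) sphere(r=17.9) → bbox [-3,-10.3,-22.2] .. [32.8,25.5,13.6]
B = sphere(r=2.8) → bbox [-2.8,-2.8,-2.8] .. [2.8,2.8,2.8]
lo = A.lo+B.lo = [-3-2.8, -10.3-2.8, -22.2-2.8] = [-5.800,-13.100,-25.000]
hi = A.hi+B.hi = [32.8+2.8, 25.5+2.8, 13.6+2.8] = [35.600,28.300,16.400]
diag = √(41.4²+41.4²+41.4²) = √5141.88 = 71.707


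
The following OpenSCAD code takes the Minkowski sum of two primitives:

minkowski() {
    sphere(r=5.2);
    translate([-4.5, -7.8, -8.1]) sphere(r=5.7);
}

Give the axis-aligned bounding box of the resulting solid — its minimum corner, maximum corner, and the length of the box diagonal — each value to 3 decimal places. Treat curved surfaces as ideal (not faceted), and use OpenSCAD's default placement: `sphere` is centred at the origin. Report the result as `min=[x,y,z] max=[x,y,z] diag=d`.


min=[-15.400,-18.700,-19.000] max=[6.400,3.100,2.800] diag=37.759

A = translate([-4.5, -7.8, -8.1]) sphere(r=5.7) → bbox [-10.2,-13.5,-13.8] .. [1.2,-2.1,-2.4]
B = sphere(r=5.2) → bbox [-5.2,-5.2,-5.2] .. [5.2,5.2,5.2]
lo = A.lo+B.lo = [-10.2-5.2, -13.5-5.2, -13.8-5.2] = [-15.400,-18.700,-19.000]
hi = A.hi+B.hi = [1.2+5.2, -2.1+5.2, -2.4+5.2] = [6.400,3.100,2.800]
diag = √(21.8²+21.8²+21.8²) = √1425.72 = 37.759


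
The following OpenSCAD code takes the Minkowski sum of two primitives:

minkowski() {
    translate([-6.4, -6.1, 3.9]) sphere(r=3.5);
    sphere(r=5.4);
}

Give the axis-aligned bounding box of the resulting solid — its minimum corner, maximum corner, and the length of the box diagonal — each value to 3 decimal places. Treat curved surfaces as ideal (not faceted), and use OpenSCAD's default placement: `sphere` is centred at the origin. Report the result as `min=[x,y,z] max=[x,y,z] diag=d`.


min=[-15.300,-15.000,-5.000] max=[2.500,2.800,12.800] diag=30.831

A = translate([-6.4, -6.1, 3.9]) sphere(r=3.5) → bbox [-9.9,-9.6,0.4] .. [-2.9,-2.6,7.4]
B = sphere(r=5.4) → bbox [-5.4,-5.4,-5.4] .. [5.4,5.4,5.4]
lo = A.lo+B.lo = [-9.9-5.4, -9.6-5.4, 0.4-5.4] = [-15.300,-15.000,-5.000]
hi = A.hi+B.hi = [-2.9+5.4, -2.6+5.4, 7.4+5.4] = [2.500,2.800,12.800]
diag = √(17.8²+17.8²+17.8²) = √950.52 = 30.831


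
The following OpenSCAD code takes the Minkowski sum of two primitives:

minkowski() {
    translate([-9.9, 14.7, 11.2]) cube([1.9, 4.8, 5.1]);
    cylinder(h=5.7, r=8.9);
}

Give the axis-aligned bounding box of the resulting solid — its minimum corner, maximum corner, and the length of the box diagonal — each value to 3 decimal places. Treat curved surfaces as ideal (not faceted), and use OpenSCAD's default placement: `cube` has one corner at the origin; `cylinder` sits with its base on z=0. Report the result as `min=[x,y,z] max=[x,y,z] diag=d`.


A = translate([-9.9, 14.7, 11.2]) cube([1.9, 4.8, 5.1]) → bbox [-9.9,14.7,11.2] .. [-8,19.5,16.3]
B = cylinder(h=5.7, r=8.9) → bbox [-8.9,-8.9,0] .. [8.9,8.9,5.7]
lo = A.lo+B.lo = [-9.9-8.9, 14.7-8.9, 11.2+0] = [-18.800,5.800,11.200]
hi = A.hi+B.hi = [-8+8.9, 19.5+8.9, 16.3+5.7] = [0.900,28.400,22.000]
diag = √(19.7²+22.6²+10.8²) = √1015.49 = 31.867

min=[-18.800,5.800,11.200] max=[0.900,28.400,22.000] diag=31.867


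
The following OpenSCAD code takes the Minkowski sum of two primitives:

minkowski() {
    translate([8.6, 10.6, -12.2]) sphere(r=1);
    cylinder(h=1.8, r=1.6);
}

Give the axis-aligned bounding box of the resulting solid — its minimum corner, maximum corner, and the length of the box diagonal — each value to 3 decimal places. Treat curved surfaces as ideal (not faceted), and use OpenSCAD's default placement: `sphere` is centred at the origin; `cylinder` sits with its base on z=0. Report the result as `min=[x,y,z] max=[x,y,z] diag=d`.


A = translate([8.6, 10.6, -12.2]) sphere(r=1) → bbox [7.6,9.6,-13.2] .. [9.6,11.6,-11.2]
B = cylinder(h=1.8, r=1.6) → bbox [-1.6,-1.6,0] .. [1.6,1.6,1.8]
lo = A.lo+B.lo = [7.6-1.6, 9.6-1.6, -13.2+0] = [6.000,8.000,-13.200]
hi = A.hi+B.hi = [9.6+1.6, 11.6+1.6, -11.2+1.8] = [11.200,13.200,-9.400]
diag = √(5.2²+5.2²+3.8²) = √68.52 = 8.278

min=[6.000,8.000,-13.200] max=[11.200,13.200,-9.400] diag=8.278


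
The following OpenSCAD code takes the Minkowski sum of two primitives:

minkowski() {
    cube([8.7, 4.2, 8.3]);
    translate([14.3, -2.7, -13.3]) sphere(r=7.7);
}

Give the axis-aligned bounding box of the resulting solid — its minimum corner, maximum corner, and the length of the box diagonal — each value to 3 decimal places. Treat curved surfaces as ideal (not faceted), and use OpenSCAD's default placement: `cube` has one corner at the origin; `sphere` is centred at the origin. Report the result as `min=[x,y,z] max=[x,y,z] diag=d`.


A = translate([14.3, -2.7, -13.3]) sphere(r=7.7) → bbox [6.6,-10.4,-21] .. [22,5,-5.6]
B = cube([8.7, 4.2, 8.3]) → bbox [0,0,0] .. [8.7,4.2,8.3]
lo = A.lo+B.lo = [6.6+0, -10.4+0, -21+0] = [6.600,-10.400,-21.000]
hi = A.hi+B.hi = [22+8.7, 5+4.2, -5.6+8.3] = [30.700,9.200,2.700]
diag = √(24.1²+19.6²+23.7²) = √1526.66 = 39.072

min=[6.600,-10.400,-21.000] max=[30.700,9.200,2.700] diag=39.072


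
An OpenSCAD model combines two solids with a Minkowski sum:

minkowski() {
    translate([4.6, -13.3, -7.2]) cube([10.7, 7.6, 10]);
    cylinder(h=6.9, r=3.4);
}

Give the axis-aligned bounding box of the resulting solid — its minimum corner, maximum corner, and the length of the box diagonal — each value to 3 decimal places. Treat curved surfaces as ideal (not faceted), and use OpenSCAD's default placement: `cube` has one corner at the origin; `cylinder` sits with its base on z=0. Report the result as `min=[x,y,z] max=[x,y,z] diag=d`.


A = translate([4.6, -13.3, -7.2]) cube([10.7, 7.6, 10]) → bbox [4.6,-13.3,-7.2] .. [15.3,-5.7,2.8]
B = cylinder(h=6.9, r=3.4) → bbox [-3.4,-3.4,0] .. [3.4,3.4,6.9]
lo = A.lo+B.lo = [4.6-3.4, -13.3-3.4, -7.2+0] = [1.200,-16.700,-7.200]
hi = A.hi+B.hi = [15.3+3.4, -5.7+3.4, 2.8+6.9] = [18.700,-2.300,9.700]
diag = √(17.5²+14.4²+16.9²) = √799.22 = 28.270

min=[1.200,-16.700,-7.200] max=[18.700,-2.300,9.700] diag=28.270


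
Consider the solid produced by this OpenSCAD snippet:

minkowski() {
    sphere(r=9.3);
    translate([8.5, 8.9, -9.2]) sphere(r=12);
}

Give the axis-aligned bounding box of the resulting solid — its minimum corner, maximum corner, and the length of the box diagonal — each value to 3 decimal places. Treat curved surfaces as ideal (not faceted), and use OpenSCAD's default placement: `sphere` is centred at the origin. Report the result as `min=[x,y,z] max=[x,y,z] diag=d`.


A = translate([8.5, 8.9, -9.2]) sphere(r=12) → bbox [-3.5,-3.1,-21.2] .. [20.5,20.9,2.8]
B = sphere(r=9.3) → bbox [-9.3,-9.3,-9.3] .. [9.3,9.3,9.3]
lo = A.lo+B.lo = [-3.5-9.3, -3.1-9.3, -21.2-9.3] = [-12.800,-12.400,-30.500]
hi = A.hi+B.hi = [20.5+9.3, 20.9+9.3, 2.8+9.3] = [29.800,30.200,12.100]
diag = √(42.6²+42.6²+42.6²) = √5444.28 = 73.785

min=[-12.800,-12.400,-30.500] max=[29.800,30.200,12.100] diag=73.785


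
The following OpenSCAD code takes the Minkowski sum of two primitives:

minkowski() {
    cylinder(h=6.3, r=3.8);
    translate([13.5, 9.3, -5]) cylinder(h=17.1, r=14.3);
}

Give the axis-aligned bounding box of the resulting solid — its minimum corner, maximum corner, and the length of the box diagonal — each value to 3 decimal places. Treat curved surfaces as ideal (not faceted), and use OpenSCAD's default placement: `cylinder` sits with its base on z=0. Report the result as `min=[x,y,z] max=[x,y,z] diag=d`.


A = translate([13.5, 9.3, -5]) cylinder(h=17.1, r=14.3) → bbox [-0.8,-5,-5] .. [27.8,23.6,12.1]
B = cylinder(h=6.3, r=3.8) → bbox [-3.8,-3.8,0] .. [3.8,3.8,6.3]
lo = A.lo+B.lo = [-0.8-3.8, -5-3.8, -5+0] = [-4.600,-8.800,-5.000]
hi = A.hi+B.hi = [27.8+3.8, 23.6+3.8, 12.1+6.3] = [31.600,27.400,18.400]
diag = √(36.2²+36.2²+23.4²) = √3168.44 = 56.289

min=[-4.600,-8.800,-5.000] max=[31.600,27.400,18.400] diag=56.289


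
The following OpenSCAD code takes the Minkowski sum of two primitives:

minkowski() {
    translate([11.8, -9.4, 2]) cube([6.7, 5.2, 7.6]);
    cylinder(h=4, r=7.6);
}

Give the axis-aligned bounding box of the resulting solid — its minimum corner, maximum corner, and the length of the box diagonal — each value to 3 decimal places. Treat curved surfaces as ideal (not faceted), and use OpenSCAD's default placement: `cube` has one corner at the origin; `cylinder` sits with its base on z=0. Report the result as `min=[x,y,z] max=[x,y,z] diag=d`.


min=[4.200,-17.000,2.000] max=[26.100,3.400,13.600] diag=32.099

A = translate([11.8, -9.4, 2]) cube([6.7, 5.2, 7.6]) → bbox [11.8,-9.4,2] .. [18.5,-4.2,9.6]
B = cylinder(h=4, r=7.6) → bbox [-7.6,-7.6,0] .. [7.6,7.6,4]
lo = A.lo+B.lo = [11.8-7.6, -9.4-7.6, 2+0] = [4.200,-17.000,2.000]
hi = A.hi+B.hi = [18.5+7.6, -4.2+7.6, 9.6+4] = [26.100,3.400,13.600]
diag = √(21.9²+20.4²+11.6²) = √1030.33 = 32.099


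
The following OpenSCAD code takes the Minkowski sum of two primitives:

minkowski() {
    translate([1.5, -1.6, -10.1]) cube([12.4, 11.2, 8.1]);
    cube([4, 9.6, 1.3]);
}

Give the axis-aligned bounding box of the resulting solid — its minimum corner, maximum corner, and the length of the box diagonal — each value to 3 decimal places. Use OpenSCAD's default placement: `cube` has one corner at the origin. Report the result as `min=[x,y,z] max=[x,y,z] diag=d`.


A = translate([1.5, -1.6, -10.1]) cube([12.4, 11.2, 8.1]) → bbox [1.5,-1.6,-10.1] .. [13.9,9.6,-2]
B = cube([4, 9.6, 1.3]) → bbox [0,0,0] .. [4,9.6,1.3]
lo = A.lo+B.lo = [1.5+0, -1.6+0, -10.1+0] = [1.500,-1.600,-10.100]
hi = A.hi+B.hi = [13.9+4, 9.6+9.6, -2+1.3] = [17.900,19.200,-0.700]
diag = √(16.4²+20.8²+9.4²) = √789.96 = 28.106

min=[1.500,-1.600,-10.100] max=[17.900,19.200,-0.700] diag=28.106
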